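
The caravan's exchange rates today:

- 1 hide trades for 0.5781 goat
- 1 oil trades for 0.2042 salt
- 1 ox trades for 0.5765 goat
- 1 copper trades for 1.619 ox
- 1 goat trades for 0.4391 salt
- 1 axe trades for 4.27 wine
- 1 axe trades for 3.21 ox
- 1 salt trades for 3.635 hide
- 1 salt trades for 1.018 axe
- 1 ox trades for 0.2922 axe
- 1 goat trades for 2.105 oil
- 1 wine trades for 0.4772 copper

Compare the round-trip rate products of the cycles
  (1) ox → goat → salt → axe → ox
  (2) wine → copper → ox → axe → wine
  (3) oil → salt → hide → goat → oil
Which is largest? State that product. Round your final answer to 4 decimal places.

0.9640

(1) 0.5765 × 0.4391 × 1.018 × 3.21 = 0.82721
(2) 0.4772 × 1.619 × 0.2922 × 4.27 = 0.96395
(3) 0.2042 × 3.635 × 0.5781 × 2.105 = 0.90327
Highest is cycle (2) at 0.9640 (≤1, no arbitrage).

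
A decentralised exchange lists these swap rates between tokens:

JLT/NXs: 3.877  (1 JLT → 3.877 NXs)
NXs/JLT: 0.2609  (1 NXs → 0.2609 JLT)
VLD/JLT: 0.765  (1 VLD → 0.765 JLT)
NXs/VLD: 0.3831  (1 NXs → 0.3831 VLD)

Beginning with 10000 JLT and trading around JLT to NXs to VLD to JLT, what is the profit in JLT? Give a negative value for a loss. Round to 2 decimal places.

1362.38

10000 JLT × 3.877 = 38770 NXs
38770 NXs × 0.3831 = 14852.787 VLD
14852.787 VLD × 0.765 = 11362.382055 JLT
Net change: 11362.382055 − 10000 = 1362.382055 JLT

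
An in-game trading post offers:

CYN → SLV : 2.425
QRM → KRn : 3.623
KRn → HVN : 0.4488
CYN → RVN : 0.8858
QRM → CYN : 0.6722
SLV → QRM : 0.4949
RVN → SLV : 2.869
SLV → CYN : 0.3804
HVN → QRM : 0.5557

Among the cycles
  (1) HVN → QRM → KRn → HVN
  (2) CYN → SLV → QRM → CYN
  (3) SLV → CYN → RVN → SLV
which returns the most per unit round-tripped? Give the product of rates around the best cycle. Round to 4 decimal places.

(1) 0.5557 × 3.623 × 0.4488 = 0.90357
(2) 2.425 × 0.4949 × 0.6722 = 0.80673
(3) 0.3804 × 0.8858 × 2.869 = 0.96673
Highest is cycle (3) at 0.9667 (≤1, no arbitrage).

0.9667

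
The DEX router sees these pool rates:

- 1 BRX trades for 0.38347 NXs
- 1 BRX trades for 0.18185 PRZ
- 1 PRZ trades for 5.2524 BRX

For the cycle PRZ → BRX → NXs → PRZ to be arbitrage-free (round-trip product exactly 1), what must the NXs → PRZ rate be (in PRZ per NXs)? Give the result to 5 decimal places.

0.49649

Known legs of the cycle: 5.2524 × 0.38347 = 2.014137828
For no arbitrage the full-cycle product must be 1, so the missing rate is 1 / 2.014137828 ≈ 0.4964904.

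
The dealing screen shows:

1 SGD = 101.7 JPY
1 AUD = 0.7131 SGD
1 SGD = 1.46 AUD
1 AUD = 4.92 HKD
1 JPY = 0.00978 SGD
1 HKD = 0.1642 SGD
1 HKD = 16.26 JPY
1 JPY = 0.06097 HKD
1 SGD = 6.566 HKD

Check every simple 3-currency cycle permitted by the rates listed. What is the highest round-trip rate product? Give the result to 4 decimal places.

HKD→SGD→AUD→HKD: 0.1642 × 1.46 × 4.92 = 1.17948
HKD→JPY→SGD→HKD: 16.26 × 0.00978 × 6.566 = 1.04414
HKD→SGD→JPY→HKD: 0.1642 × 101.7 × 0.06097 = 1.01815
Maximum is HKD→SGD→AUD→HKD at 1.1795; arbitrage exists.

1.1795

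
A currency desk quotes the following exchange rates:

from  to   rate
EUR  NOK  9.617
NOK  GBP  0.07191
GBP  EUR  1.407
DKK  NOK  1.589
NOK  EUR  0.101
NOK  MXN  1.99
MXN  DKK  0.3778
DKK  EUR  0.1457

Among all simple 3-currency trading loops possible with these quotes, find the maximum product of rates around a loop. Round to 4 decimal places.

DKK→NOK→MXN→DKK: 1.589 × 1.99 × 0.3778 = 1.19465
GBP→EUR→NOK→GBP: 1.407 × 9.617 × 0.07191 = 0.97302
Maximum is DKK→NOK→MXN→DKK at 1.1946; arbitrage exists.

1.1946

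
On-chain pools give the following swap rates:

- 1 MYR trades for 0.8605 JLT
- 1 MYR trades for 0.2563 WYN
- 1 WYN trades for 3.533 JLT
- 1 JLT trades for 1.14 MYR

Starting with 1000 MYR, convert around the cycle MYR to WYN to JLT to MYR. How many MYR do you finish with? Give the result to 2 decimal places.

1032.28

1000 MYR × 0.2563 = 256.3 WYN
256.3 WYN × 3.533 = 905.5079 JLT
905.5079 JLT × 1.14 = 1032.279006 MYR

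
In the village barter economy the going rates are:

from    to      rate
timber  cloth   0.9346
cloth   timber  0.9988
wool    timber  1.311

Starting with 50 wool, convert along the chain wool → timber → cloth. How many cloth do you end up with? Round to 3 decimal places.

50 wool × 1.311 = 65.55 timber
65.55 timber × 0.9346 = 61.26303 cloth

61.263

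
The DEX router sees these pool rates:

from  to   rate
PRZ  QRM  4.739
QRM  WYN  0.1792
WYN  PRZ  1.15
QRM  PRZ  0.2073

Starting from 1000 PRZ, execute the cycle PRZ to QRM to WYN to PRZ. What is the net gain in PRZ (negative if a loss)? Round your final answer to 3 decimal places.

1000 PRZ × 4.739 = 4739 QRM
4739 QRM × 0.1792 = 849.2288 WYN
849.2288 WYN × 1.15 = 976.61312 PRZ
Net change: 976.61312 − 1000 = -23.38688 PRZ

-23.387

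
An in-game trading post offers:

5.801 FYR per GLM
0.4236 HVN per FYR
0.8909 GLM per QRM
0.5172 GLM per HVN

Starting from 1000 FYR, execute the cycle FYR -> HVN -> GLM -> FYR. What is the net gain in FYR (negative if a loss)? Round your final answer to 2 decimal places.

270.92

1000 FYR × 0.4236 = 423.6 HVN
423.6 HVN × 0.5172 = 219.08592 GLM
219.08592 GLM × 5.801 = 1270.91742192 FYR
Net change: 1270.91742192 − 1000 = 270.91742192 FYR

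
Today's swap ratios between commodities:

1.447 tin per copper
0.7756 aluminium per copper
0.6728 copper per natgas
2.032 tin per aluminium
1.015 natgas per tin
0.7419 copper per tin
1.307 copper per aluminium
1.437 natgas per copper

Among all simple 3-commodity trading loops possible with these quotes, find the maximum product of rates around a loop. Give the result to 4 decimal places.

tin→copper→aluminium→tin: 0.7419 × 0.7756 × 2.032 = 1.16925
tin→natgas→copper→tin: 1.015 × 0.6728 × 1.447 = 0.98814
Maximum is tin→copper→aluminium→tin at 1.1692; arbitrage exists.

1.1692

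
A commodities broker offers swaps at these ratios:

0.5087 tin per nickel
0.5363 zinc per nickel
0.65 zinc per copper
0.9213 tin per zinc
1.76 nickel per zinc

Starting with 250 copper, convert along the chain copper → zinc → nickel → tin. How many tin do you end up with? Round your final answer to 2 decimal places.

250 copper × 0.65 = 162.5 zinc
162.5 zinc × 1.76 = 286 nickel
286 nickel × 0.5087 = 145.4882 tin

145.49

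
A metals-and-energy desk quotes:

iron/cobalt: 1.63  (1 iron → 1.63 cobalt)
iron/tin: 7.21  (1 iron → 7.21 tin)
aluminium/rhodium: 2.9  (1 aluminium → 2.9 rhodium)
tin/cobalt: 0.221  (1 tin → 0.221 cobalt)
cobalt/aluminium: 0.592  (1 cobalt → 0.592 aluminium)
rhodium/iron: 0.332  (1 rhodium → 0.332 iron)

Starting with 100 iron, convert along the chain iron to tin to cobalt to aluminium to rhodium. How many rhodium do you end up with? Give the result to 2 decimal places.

273.56

100 iron × 7.21 = 721 tin
721 tin × 0.221 = 159.341 cobalt
159.341 cobalt × 0.592 = 94.329872 aluminium
94.329872 aluminium × 2.9 = 273.5566288 rhodium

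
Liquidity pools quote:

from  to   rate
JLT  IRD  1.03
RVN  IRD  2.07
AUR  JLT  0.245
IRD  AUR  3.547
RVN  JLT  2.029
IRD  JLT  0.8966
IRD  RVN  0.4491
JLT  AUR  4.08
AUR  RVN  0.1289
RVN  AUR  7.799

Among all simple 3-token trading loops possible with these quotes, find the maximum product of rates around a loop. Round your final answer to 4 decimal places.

1.0671

AUR→RVN→JLT→AUR: 0.1289 × 2.029 × 4.08 = 1.06708
IRD→AUR→RVN→IRD: 3.547 × 0.1289 × 2.07 = 0.94642
IRD→RVN→JLT→IRD: 0.4491 × 2.029 × 1.03 = 0.93856
IRD→AUR→JLT→IRD: 3.547 × 0.245 × 1.03 = 0.89509
Maximum is AUR→RVN→JLT→AUR at 1.0671; arbitrage exists.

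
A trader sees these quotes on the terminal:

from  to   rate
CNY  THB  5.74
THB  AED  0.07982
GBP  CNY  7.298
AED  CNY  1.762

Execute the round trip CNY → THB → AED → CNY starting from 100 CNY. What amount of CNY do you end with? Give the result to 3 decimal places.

100 CNY × 5.74 = 574 THB
574 THB × 0.07982 = 45.81668 AED
45.81668 AED × 1.762 = 80.72899016 CNY

80.729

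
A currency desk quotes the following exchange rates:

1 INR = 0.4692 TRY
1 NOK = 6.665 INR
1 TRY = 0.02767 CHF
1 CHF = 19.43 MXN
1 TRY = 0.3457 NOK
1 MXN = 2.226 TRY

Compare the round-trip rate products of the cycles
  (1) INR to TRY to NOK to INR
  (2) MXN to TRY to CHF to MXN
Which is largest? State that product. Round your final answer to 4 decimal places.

(1) 0.4692 × 0.3457 × 6.665 = 1.08108
(2) 2.226 × 0.02767 × 19.43 = 1.19676
Highest is cycle (2) at 1.1968 (>1, arbitrage).

1.1968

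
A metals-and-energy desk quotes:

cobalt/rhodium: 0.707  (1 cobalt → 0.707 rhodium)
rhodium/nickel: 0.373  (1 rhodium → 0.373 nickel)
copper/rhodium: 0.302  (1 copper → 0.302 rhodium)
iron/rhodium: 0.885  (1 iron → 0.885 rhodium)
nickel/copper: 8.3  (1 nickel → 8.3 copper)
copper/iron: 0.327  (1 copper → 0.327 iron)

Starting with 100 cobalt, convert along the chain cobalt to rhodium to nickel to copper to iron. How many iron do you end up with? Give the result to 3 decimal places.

71.574

100 cobalt × 0.707 = 70.7 rhodium
70.7 rhodium × 0.373 = 26.3711 nickel
26.3711 nickel × 8.3 = 218.88013 copper
218.88013 copper × 0.327 = 71.57380251 iron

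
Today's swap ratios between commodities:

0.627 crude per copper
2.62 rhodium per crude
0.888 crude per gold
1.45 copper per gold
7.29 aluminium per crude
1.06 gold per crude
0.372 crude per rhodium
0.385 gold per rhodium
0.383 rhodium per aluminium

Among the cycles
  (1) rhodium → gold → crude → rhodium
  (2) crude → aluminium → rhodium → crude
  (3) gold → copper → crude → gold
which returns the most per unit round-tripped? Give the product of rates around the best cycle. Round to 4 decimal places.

(1) 0.385 × 0.888 × 2.62 = 0.89573
(2) 7.29 × 0.383 × 0.372 = 1.03865
(3) 1.45 × 0.627 × 1.06 = 0.96370
Highest is cycle (2) at 1.0387 (>1, arbitrage).

1.0387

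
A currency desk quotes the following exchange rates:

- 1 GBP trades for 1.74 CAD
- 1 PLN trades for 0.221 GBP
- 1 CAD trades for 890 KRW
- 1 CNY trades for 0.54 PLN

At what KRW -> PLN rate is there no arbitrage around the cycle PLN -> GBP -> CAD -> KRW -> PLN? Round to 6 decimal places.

Known legs of the cycle: 0.221 × 1.74 × 890 = 342.2406
For no arbitrage the full-cycle product must be 1, so the missing rate is 1 / 342.2406 ≈ 0.00292192.

0.002922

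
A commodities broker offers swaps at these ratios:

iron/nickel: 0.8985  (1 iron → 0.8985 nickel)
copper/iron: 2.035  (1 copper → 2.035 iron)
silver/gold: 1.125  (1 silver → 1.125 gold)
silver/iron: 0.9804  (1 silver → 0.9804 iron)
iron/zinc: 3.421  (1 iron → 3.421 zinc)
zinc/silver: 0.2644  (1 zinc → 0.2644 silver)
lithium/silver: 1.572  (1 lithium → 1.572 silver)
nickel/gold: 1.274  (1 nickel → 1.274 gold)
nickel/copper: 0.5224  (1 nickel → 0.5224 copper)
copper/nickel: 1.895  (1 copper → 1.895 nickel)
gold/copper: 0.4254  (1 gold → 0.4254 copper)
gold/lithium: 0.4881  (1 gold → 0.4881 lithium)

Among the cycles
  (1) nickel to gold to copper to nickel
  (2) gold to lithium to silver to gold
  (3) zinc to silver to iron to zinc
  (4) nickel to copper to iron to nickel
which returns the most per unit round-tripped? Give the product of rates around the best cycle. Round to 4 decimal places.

1.0270

(1) 1.274 × 0.4254 × 1.895 = 1.02701
(2) 0.4881 × 1.572 × 1.125 = 0.86320
(3) 0.2644 × 0.9804 × 3.421 = 0.88678
(4) 0.5224 × 2.035 × 0.8985 = 0.95518
Highest is cycle (1) at 1.0270 (>1, arbitrage).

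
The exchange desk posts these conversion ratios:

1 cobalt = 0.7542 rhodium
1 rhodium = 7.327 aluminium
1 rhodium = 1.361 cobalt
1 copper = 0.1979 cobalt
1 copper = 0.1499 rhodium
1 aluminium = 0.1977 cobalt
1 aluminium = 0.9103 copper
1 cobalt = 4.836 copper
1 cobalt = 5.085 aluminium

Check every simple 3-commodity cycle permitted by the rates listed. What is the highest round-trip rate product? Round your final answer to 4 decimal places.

aluminium→cobalt→rhodium→aluminium: 0.1977 × 0.7542 × 7.327 = 1.09249
aluminium→copper→rhodium→aluminium: 0.9103 × 0.1499 × 7.327 = 0.99980
copper→rhodium→cobalt→copper: 0.1499 × 1.361 × 4.836 = 0.98661
aluminium→copper→cobalt→aluminium: 0.9103 × 0.1979 × 5.085 = 0.91605
Maximum is aluminium→cobalt→rhodium→aluminium at 1.0925; arbitrage exists.

1.0925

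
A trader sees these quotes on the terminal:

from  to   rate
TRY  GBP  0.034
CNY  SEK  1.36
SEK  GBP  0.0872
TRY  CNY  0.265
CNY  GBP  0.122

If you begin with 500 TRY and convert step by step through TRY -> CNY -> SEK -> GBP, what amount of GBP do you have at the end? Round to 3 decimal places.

500 TRY × 0.265 = 132.5 CNY
132.5 CNY × 1.36 = 180.2 SEK
180.2 SEK × 0.0872 = 15.71344 GBP

15.713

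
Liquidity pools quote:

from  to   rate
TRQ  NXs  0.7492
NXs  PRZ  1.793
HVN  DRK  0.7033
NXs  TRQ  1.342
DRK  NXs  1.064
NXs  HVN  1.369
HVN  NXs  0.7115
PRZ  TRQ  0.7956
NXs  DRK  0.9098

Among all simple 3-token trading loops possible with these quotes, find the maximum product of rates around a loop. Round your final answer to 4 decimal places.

PRZ→TRQ→NXs→PRZ: 0.7956 × 0.7492 × 1.793 = 1.06874
HVN→DRK→NXs→HVN: 0.7033 × 1.064 × 1.369 = 1.02444
Maximum is PRZ→TRQ→NXs→PRZ at 1.0687; arbitrage exists.

1.0687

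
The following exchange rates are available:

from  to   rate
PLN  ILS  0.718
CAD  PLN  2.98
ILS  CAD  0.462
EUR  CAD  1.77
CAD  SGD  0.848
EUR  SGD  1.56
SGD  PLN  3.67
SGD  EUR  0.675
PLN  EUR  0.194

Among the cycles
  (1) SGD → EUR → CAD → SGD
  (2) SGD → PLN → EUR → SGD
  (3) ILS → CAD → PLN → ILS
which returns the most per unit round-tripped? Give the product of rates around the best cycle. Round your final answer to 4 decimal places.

(1) 0.675 × 1.77 × 0.848 = 1.01315
(2) 3.67 × 0.194 × 1.56 = 1.11069
(3) 0.462 × 2.98 × 0.718 = 0.98851
Highest is cycle (2) at 1.1107 (>1, arbitrage).

1.1107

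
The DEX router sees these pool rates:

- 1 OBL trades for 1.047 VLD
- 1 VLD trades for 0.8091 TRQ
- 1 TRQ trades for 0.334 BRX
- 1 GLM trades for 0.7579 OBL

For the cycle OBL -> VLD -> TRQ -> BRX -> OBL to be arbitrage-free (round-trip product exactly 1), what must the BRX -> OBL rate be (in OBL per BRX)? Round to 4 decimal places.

Known legs of the cycle: 1.047 × 0.8091 × 0.334 = 0.2829406518
For no arbitrage the full-cycle product must be 1, so the missing rate is 1 / 0.2829406518 ≈ 3.534310.

3.5343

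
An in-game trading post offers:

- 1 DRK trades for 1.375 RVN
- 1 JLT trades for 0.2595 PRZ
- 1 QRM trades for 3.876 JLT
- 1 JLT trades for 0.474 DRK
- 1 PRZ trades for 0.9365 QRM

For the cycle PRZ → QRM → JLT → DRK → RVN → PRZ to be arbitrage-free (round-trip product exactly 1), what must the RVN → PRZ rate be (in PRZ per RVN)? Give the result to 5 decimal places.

0.42270

Known legs of the cycle: 0.9365 × 3.876 × 0.474 × 1.375 = 2.3657703795
For no arbitrage the full-cycle product must be 1, so the missing rate is 1 / 2.3657703795 ≈ 0.4226953.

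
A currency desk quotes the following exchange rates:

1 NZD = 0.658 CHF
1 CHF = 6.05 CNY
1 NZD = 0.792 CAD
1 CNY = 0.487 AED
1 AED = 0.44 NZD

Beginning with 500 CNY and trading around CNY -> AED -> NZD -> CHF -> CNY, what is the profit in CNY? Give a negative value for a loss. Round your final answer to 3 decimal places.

-73.486

500 CNY × 0.487 = 243.5 AED
243.5 AED × 0.44 = 107.14 NZD
107.14 NZD × 0.658 = 70.49812 CHF
70.49812 CHF × 6.05 = 426.513626 CNY
Net change: 426.513626 − 500 = -73.486374 CNY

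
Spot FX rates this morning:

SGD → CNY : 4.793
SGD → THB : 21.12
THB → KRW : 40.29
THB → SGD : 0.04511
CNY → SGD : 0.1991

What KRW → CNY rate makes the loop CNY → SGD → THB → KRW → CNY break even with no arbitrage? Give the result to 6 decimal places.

0.005903

Known legs of the cycle: 0.1991 × 21.12 × 40.29 = 169.41912768
For no arbitrage the full-cycle product must be 1, so the missing rate is 1 / 169.41912768 ≈ 0.00590252.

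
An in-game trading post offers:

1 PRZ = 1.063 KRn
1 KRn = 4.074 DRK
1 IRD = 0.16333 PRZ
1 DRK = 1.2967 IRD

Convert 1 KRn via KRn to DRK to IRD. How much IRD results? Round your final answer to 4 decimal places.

5.2828

1 KRn × 4.074 = 4.074 DRK
4.074 DRK × 1.2967 = 5.2827558 IRD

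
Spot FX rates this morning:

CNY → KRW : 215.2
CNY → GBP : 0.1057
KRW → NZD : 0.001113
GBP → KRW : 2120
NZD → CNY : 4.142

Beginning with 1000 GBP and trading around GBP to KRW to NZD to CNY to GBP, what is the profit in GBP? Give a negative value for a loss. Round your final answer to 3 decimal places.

33.038

1000 GBP × 2120 = 2120000 KRW
2120000 KRW × 0.001113 = 2359.56 NZD
2359.56 NZD × 4.142 = 9773.29752 CNY
9773.29752 CNY × 0.1057 = 1033.037547864 GBP
Net change: 1033.037547864 − 1000 = 33.037547864 GBP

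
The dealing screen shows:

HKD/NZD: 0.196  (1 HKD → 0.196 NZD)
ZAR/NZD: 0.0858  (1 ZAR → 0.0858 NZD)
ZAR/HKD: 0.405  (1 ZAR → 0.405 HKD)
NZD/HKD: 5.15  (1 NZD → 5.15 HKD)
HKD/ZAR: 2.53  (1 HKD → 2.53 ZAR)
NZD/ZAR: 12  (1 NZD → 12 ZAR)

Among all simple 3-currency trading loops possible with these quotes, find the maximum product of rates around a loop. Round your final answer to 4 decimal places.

1.1179

NZD→HKD→ZAR→NZD: 5.15 × 2.53 × 0.0858 = 1.11793
NZD→ZAR→HKD→NZD: 12 × 0.405 × 0.196 = 0.95256
Maximum is NZD→HKD→ZAR→NZD at 1.1179; arbitrage exists.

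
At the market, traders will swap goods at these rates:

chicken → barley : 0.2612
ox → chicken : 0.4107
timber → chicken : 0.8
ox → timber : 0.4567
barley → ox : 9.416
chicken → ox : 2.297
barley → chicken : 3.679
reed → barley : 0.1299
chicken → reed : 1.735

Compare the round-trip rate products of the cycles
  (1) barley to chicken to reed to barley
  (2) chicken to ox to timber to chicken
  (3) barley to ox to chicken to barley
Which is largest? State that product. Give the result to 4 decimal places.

(1) 3.679 × 1.735 × 0.1299 = 0.82916
(2) 2.297 × 0.4567 × 0.8 = 0.83923
(3) 9.416 × 0.4107 × 0.2612 = 1.01010
Highest is cycle (3) at 1.0101 (>1, arbitrage).

1.0101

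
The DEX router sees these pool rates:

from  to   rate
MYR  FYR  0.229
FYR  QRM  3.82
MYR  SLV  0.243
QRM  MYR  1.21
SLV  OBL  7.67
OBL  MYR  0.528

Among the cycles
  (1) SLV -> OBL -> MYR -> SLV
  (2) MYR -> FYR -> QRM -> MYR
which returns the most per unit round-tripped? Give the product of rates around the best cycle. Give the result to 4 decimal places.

1.0585

(1) 7.67 × 0.528 × 0.243 = 0.98409
(2) 0.229 × 3.82 × 1.21 = 1.05848
Highest is cycle (2) at 1.0585 (>1, arbitrage).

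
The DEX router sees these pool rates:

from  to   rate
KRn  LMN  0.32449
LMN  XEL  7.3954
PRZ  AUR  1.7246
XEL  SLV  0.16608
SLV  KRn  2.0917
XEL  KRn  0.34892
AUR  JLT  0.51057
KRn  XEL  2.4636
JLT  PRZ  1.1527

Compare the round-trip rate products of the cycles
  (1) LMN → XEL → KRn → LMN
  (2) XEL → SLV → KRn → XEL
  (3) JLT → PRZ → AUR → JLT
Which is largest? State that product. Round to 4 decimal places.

1.0150

(1) 7.3954 × 0.34892 × 0.32449 = 0.83731
(2) 0.16608 × 2.0917 × 2.4636 = 0.85583
(3) 1.1527 × 1.7246 × 0.51057 = 1.01499
Highest is cycle (3) at 1.0150 (>1, arbitrage).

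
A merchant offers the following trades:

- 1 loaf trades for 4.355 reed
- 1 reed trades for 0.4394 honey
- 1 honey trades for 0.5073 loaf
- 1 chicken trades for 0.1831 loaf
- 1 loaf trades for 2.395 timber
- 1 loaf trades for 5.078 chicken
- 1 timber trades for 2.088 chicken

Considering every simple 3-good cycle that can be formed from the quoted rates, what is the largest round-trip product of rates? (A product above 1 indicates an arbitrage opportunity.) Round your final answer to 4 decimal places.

0.9708

loaf→reed→honey→loaf: 4.355 × 0.4394 × 0.5073 = 0.97076
chicken→loaf→timber→chicken: 0.1831 × 2.395 × 2.088 = 0.91564
Maximum is loaf→reed→honey→loaf at 0.9708; no arbitrage — every cycle loses value.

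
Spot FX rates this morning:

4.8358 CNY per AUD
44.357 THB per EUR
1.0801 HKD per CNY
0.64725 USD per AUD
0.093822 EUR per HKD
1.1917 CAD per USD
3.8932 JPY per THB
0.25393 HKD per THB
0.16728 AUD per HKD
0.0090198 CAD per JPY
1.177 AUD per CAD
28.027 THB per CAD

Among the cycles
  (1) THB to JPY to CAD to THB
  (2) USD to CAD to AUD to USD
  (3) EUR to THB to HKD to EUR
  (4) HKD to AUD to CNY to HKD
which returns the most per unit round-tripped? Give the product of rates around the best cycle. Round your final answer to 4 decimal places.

1.0568

(1) 3.8932 × 0.0090198 × 28.027 = 0.98419
(2) 1.1917 × 1.177 × 0.64725 = 0.90785
(3) 44.357 × 0.25393 × 0.093822 = 1.05677
(4) 0.16728 × 4.8358 × 1.0801 = 0.87373
Highest is cycle (3) at 1.0568 (>1, arbitrage).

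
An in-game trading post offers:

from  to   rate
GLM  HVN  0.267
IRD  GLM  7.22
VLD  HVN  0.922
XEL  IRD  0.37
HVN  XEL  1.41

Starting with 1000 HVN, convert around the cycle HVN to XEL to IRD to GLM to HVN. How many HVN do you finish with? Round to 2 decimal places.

1000 HVN × 1.41 = 1410 XEL
1410 XEL × 0.37 = 521.7 IRD
521.7 IRD × 7.22 = 3766.674 GLM
3766.674 GLM × 0.267 = 1005.701958 HVN

1005.70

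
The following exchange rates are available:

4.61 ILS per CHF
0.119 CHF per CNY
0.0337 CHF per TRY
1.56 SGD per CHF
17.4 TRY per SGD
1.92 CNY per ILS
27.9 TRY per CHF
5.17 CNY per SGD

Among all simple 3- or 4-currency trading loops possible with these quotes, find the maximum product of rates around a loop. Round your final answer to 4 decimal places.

CHF→ILS→CNY→CHF: 4.61 × 1.92 × 0.119 = 1.05329
CHF→SGD→CNY→CHF: 1.56 × 5.17 × 0.119 = 0.95976
CHF→SGD→TRY→CHF: 1.56 × 17.4 × 0.0337 = 0.91475
Maximum is CHF→ILS→CNY→CHF at 1.0533; arbitrage exists.

1.0533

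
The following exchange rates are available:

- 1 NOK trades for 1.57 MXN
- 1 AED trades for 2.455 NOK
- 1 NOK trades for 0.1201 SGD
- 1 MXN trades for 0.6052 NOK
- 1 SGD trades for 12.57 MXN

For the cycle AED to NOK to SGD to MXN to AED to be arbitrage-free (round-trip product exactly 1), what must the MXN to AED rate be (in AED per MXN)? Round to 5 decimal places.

0.26982

Known legs of the cycle: 2.455 × 0.1201 × 12.57 = 3.706207935
For no arbitrage the full-cycle product must be 1, so the missing rate is 1 / 3.706207935 ≈ 0.2698176.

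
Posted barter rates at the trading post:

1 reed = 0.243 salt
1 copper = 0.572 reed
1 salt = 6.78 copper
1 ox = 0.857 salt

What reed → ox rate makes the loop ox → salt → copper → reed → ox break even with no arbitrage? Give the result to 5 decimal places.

0.30088

Known legs of the cycle: 0.857 × 6.78 × 0.572 = 3.32358312
For no arbitrage the full-cycle product must be 1, so the missing rate is 1 / 3.32358312 ≈ 0.3008801.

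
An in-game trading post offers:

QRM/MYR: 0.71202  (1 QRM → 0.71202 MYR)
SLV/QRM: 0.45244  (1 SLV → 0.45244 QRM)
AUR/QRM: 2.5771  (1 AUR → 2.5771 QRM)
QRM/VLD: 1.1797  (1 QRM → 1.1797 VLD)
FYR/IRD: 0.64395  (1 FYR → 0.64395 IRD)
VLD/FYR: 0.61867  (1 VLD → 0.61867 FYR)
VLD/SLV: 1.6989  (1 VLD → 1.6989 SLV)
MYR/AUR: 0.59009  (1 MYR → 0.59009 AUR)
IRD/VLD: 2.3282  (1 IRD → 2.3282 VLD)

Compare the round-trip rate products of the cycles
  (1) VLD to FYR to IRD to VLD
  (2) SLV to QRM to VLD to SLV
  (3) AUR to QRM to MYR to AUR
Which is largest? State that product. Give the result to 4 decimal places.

1.0828

(1) 0.61867 × 0.64395 × 2.3282 = 0.92754
(2) 0.45244 × 1.1797 × 1.6989 = 0.90678
(3) 2.5771 × 0.71202 × 0.59009 = 1.08278
Highest is cycle (3) at 1.0828 (>1, arbitrage).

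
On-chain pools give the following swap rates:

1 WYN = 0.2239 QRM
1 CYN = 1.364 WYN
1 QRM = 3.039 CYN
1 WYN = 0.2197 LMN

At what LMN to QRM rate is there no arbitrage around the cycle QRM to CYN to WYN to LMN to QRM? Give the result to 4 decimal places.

1.0981

Known legs of the cycle: 3.039 × 1.364 × 0.2197 = 0.9106995612
For no arbitrage the full-cycle product must be 1, so the missing rate is 1 / 0.9106995612 ≈ 1.098057.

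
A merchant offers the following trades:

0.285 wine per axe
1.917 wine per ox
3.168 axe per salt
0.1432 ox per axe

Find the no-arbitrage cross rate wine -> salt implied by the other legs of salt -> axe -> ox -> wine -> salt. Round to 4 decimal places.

Known legs of the cycle: 3.168 × 0.1432 × 1.917 = 0.8696616192
For no arbitrage the full-cycle product must be 1, so the missing rate is 1 / 0.8696616192 ≈ 1.149873.

1.1499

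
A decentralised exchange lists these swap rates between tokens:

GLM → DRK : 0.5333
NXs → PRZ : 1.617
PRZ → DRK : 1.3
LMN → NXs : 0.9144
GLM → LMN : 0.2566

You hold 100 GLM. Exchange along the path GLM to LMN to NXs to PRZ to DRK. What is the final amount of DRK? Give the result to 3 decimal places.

49.323

100 GLM × 0.2566 = 25.66 LMN
25.66 LMN × 0.9144 = 23.463504 NXs
23.463504 NXs × 1.617 = 37.940485968 PRZ
37.940485968 PRZ × 1.3 = 49.3226317584 DRK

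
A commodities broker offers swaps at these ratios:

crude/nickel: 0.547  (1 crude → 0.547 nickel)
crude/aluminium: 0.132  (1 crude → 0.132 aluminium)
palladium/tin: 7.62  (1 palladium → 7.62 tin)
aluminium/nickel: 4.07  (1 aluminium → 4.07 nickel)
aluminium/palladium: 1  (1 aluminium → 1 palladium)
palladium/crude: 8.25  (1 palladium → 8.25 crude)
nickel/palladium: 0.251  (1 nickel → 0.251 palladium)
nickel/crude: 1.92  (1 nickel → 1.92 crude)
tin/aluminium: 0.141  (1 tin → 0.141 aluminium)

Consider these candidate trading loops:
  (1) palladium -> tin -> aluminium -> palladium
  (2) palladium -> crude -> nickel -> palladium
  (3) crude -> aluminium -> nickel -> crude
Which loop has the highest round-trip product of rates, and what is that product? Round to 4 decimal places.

1.1327

(1) 7.62 × 0.141 × 1 = 1.07442
(2) 8.25 × 0.547 × 0.251 = 1.13270
(3) 0.132 × 4.07 × 1.92 = 1.03150
Highest is cycle (2) at 1.1327 (>1, arbitrage).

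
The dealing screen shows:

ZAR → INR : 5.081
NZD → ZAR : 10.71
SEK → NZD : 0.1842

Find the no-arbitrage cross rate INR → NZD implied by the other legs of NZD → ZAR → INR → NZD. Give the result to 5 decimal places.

Known legs of the cycle: 10.71 × 5.081 = 54.41751
For no arbitrage the full-cycle product must be 1, so the missing rate is 1 / 54.41751 ≈ 0.0183764.

0.01838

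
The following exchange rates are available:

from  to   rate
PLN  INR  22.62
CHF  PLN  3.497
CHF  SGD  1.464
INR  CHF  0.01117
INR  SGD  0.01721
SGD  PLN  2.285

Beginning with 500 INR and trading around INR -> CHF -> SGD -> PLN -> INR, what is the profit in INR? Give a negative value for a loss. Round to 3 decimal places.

-77.387

500 INR × 0.01117 = 5.585 CHF
5.585 CHF × 1.464 = 8.17644 SGD
8.17644 SGD × 2.285 = 18.6831654 PLN
18.6831654 PLN × 22.62 = 422.613201348 INR
Net change: 422.613201348 − 500 = -77.386798652 INR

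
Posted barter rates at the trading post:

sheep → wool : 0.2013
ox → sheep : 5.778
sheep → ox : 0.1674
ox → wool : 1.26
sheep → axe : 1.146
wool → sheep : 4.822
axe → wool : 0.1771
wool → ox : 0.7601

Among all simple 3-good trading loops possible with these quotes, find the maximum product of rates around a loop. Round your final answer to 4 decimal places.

1.0171

sheep→ox→wool→sheep: 0.1674 × 1.26 × 4.822 = 1.01708
sheep→axe→wool→sheep: 1.146 × 0.1771 × 4.822 = 0.97866
sheep→wool→ox→sheep: 0.2013 × 0.7601 × 5.778 = 0.88408
Maximum is sheep→ox→wool→sheep at 1.0171; arbitrage exists.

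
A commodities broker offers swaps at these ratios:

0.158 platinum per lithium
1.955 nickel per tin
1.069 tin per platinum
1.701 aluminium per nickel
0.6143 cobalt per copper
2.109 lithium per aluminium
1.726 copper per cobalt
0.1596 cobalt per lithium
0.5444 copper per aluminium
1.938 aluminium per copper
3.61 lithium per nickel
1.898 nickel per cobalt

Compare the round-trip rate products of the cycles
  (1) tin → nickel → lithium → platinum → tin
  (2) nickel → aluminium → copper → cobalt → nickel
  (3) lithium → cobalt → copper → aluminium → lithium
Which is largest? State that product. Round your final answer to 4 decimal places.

1.1920

(1) 1.955 × 3.61 × 0.158 × 1.069 = 1.19203
(2) 1.701 × 0.5444 × 0.6143 × 1.898 = 1.07969
(3) 0.1596 × 1.726 × 1.938 × 2.109 = 1.12591
Highest is cycle (1) at 1.1920 (>1, arbitrage).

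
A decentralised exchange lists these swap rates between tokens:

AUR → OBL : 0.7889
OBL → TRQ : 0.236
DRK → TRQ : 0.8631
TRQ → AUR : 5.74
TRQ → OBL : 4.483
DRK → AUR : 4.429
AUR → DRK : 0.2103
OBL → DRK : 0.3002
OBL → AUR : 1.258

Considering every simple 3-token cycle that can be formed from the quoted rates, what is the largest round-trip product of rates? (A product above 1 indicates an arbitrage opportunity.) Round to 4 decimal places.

1.1616

DRK→TRQ→OBL→DRK: 0.8631 × 4.483 × 0.3002 = 1.16156
AUR→OBL→TRQ→AUR: 0.7889 × 0.236 × 5.74 = 1.06868
DRK→AUR→OBL→DRK: 4.429 × 0.7889 × 0.3002 = 1.04891
DRK→TRQ→AUR→DRK: 0.8631 × 5.74 × 0.2103 = 1.04187
Maximum is DRK→TRQ→OBL→DRK at 1.1616; arbitrage exists.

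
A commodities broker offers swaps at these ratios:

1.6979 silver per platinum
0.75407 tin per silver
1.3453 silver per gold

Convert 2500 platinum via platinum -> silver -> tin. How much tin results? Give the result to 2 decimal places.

3200.84

2500 platinum × 1.6979 = 4244.75 silver
4244.75 silver × 0.75407 = 3200.8386325 tin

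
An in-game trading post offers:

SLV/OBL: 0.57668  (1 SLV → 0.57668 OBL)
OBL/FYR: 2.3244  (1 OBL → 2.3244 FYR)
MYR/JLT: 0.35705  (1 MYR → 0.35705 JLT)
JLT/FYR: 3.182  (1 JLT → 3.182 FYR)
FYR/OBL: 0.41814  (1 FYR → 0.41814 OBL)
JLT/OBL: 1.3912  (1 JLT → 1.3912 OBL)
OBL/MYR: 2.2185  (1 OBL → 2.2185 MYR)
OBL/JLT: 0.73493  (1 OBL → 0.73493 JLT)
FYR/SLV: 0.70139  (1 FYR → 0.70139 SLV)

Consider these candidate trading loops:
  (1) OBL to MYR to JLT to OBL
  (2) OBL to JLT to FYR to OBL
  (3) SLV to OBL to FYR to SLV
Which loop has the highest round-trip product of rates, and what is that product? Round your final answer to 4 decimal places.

1.1020

(1) 2.2185 × 0.35705 × 1.3912 = 1.10199
(2) 0.73493 × 3.182 × 0.41814 = 0.97784
(3) 0.57668 × 2.3244 × 0.70139 = 0.94017
Highest is cycle (1) at 1.1020 (>1, arbitrage).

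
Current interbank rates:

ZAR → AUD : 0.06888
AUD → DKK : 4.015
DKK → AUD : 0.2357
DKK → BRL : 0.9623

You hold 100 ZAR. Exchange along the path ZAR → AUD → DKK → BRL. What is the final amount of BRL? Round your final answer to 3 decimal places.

26.613

100 ZAR × 0.06888 = 6.888 AUD
6.888 AUD × 4.015 = 27.65532 DKK
27.65532 DKK × 0.9623 = 26.612714436 BRL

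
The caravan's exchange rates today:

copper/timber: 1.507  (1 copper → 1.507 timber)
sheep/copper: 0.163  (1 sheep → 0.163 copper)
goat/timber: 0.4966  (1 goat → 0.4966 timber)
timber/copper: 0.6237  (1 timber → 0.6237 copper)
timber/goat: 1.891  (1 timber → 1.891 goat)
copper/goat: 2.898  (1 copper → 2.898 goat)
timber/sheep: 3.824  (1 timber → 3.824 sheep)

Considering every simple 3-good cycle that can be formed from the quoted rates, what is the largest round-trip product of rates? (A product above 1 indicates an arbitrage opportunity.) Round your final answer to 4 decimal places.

timber→sheep→copper→timber: 3.824 × 0.163 × 1.507 = 0.93933
timber→copper→goat→timber: 0.6237 × 2.898 × 0.4966 = 0.89760
Maximum is timber→sheep→copper→timber at 0.9393; no arbitrage — every cycle loses value.

0.9393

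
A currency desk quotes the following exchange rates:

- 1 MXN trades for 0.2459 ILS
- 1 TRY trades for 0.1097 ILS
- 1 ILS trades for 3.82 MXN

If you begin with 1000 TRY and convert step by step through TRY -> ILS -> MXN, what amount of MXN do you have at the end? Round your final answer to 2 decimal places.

419.05

1000 TRY × 0.1097 = 109.7 ILS
109.7 ILS × 3.82 = 419.054 MXN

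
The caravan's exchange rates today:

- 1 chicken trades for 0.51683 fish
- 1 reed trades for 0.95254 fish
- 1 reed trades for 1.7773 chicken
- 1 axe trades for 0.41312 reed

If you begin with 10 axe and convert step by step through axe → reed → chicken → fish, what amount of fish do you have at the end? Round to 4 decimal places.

3.7948

10 axe × 0.41312 = 4.1312 reed
4.1312 reed × 1.7773 = 7.34238176 chicken
7.34238176 chicken × 0.51683 = 3.7947631650208 fish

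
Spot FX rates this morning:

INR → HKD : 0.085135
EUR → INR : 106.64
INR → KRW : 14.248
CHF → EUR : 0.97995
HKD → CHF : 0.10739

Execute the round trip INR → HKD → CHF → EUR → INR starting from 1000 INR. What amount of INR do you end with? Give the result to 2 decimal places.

1000 INR × 0.085135 = 85.135 HKD
85.135 HKD × 0.10739 = 9.14264765 CHF
9.14264765 CHF × 0.97995 = 8.9593375646175 EUR
8.9593375646175 EUR × 106.64 = 955.4237578908102 INR

955.42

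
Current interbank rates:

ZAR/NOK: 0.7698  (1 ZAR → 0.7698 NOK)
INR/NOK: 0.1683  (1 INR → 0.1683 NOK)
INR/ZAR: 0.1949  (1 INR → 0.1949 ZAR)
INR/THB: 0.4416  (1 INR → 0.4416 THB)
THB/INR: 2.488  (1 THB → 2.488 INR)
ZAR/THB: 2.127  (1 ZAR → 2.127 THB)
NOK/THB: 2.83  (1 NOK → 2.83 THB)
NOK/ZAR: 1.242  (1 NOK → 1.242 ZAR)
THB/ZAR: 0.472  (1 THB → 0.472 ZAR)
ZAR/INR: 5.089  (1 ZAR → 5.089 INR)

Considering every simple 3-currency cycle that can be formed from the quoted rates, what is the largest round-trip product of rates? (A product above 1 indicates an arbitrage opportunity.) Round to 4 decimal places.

NOK→THB→INR→NOK: 2.83 × 2.488 × 0.1683 = 1.18501
NOK→ZAR→INR→NOK: 1.242 × 5.089 × 0.1683 = 1.06375
INR→THB→ZAR→INR: 0.4416 × 0.472 × 5.089 = 1.06073
INR→ZAR→THB→INR: 0.1949 × 2.127 × 2.488 = 1.03141
NOK→THB→ZAR→NOK: 2.83 × 0.472 × 0.7698 = 1.02827
Maximum is NOK→THB→INR→NOK at 1.1850; arbitrage exists.

1.1850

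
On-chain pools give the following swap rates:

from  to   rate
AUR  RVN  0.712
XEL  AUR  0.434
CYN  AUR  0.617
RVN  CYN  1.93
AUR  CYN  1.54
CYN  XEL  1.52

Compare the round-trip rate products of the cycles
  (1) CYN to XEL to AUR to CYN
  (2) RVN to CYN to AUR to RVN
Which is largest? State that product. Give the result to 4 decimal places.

1.0159

(1) 1.52 × 0.434 × 1.54 = 1.01591
(2) 1.93 × 0.617 × 0.712 = 0.84786
Highest is cycle (1) at 1.0159 (>1, arbitrage).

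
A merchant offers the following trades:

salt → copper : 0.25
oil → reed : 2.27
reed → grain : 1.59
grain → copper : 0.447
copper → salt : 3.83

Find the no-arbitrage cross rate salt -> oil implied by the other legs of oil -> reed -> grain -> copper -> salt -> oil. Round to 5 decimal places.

Known legs of the cycle: 2.27 × 1.59 × 0.447 × 3.83 = 6.179157693
For no arbitrage the full-cycle product must be 1, so the missing rate is 1 / 6.179157693 ≈ 0.1618344.

0.16183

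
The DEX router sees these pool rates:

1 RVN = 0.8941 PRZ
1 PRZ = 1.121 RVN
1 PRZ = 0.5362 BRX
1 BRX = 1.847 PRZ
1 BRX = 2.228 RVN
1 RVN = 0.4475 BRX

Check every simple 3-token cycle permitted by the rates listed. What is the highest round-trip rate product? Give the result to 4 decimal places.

1.0681

PRZ→BRX→RVN→PRZ: 0.5362 × 2.228 × 0.8941 = 1.06814
PRZ→RVN→BRX→PRZ: 1.121 × 0.4475 × 1.847 = 0.92654
Maximum is PRZ→BRX→RVN→PRZ at 1.0681; arbitrage exists.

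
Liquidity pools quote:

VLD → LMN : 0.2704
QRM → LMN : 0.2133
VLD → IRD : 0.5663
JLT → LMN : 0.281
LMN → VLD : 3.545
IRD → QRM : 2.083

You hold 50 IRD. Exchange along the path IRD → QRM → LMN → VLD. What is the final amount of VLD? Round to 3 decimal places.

50 IRD × 2.083 = 104.15 QRM
104.15 QRM × 0.2133 = 22.215195 LMN
22.215195 LMN × 3.545 = 78.752866275 VLD

78.753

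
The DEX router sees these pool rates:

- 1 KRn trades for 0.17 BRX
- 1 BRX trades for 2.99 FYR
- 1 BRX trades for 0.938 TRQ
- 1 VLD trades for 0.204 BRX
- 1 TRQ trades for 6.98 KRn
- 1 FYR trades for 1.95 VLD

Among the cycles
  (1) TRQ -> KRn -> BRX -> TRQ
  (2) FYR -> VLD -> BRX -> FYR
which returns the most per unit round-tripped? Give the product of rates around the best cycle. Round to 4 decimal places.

(1) 6.98 × 0.17 × 0.938 = 1.11303
(2) 1.95 × 0.204 × 2.99 = 1.18942
Highest is cycle (2) at 1.1894 (>1, arbitrage).

1.1894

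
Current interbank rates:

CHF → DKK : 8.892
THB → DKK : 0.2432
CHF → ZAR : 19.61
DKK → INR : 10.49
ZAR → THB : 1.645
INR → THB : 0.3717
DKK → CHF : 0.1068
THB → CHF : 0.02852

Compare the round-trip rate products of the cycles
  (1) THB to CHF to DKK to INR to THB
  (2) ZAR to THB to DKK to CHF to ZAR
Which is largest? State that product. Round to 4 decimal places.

(1) 0.02852 × 8.892 × 10.49 × 0.3717 = 0.98882
(2) 1.645 × 0.2432 × 0.1068 × 19.61 = 0.83787
Highest is cycle (1) at 0.9888 (≤1, no arbitrage).

0.9888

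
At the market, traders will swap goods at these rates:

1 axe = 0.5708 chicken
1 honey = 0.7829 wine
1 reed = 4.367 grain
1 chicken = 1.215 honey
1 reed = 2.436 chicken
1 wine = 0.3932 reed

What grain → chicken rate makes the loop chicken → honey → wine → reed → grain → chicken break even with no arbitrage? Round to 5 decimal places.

0.61224

Known legs of the cycle: 1.215 × 0.7829 × 0.3932 × 4.367 = 1.6333500572334
For no arbitrage the full-cycle product must be 1, so the missing rate is 1 / 1.6333500572334 ≈ 0.6122386.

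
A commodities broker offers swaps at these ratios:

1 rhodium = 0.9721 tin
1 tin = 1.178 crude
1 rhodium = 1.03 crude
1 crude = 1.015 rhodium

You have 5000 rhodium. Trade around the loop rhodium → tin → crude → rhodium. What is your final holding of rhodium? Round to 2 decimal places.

5811.55

5000 rhodium × 0.9721 = 4860.5 tin
4860.5 tin × 1.178 = 5725.669 crude
5725.669 crude × 1.015 = 5811.554035 rhodium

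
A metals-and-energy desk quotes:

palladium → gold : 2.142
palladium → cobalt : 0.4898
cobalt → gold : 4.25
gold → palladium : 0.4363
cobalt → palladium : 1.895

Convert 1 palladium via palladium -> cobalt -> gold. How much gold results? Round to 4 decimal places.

2.0817

1 palladium × 0.4898 = 0.4898 cobalt
0.4898 cobalt × 4.25 = 2.08165 gold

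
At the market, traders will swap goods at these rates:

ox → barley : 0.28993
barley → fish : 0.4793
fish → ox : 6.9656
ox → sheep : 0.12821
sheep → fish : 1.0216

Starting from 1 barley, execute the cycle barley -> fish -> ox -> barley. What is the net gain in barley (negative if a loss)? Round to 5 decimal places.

-0.03204

1 barley × 0.4793 = 0.4793 fish
0.4793 fish × 6.9656 = 3.33861208 ox
3.33861208 ox × 0.28993 = 0.9679638003544 barley
Net change: 0.9679638003544 − 1 = -0.0320361996456 barley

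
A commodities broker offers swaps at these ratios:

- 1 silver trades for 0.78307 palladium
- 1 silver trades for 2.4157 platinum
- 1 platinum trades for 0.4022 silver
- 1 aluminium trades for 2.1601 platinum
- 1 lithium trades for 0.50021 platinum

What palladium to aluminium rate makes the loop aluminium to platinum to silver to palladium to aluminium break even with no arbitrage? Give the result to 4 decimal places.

1.4699

Known legs of the cycle: 2.1601 × 0.4022 × 0.78307 = 0.6803251237154
For no arbitrage the full-cycle product must be 1, so the missing rate is 1 / 0.6803251237154 ≈ 1.469885.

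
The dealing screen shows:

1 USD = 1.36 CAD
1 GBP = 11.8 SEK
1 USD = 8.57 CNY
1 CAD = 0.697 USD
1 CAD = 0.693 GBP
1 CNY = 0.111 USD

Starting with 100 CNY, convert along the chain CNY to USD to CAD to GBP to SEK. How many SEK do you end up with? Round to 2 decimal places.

123.45

100 CNY × 0.111 = 11.1 USD
11.1 USD × 1.36 = 15.096 CAD
15.096 CAD × 0.693 = 10.461528 GBP
10.461528 GBP × 11.8 = 123.4460304 SEK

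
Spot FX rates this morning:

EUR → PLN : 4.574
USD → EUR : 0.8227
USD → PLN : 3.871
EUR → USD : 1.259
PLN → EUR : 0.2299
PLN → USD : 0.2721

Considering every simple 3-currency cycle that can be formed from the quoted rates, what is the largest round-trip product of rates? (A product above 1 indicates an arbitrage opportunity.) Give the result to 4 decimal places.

1.1204

USD→PLN→EUR→USD: 3.871 × 0.2299 × 1.259 = 1.12044
USD→EUR→PLN→USD: 0.8227 × 4.574 × 0.2721 = 1.02392
Maximum is USD→PLN→EUR→USD at 1.1204; arbitrage exists.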